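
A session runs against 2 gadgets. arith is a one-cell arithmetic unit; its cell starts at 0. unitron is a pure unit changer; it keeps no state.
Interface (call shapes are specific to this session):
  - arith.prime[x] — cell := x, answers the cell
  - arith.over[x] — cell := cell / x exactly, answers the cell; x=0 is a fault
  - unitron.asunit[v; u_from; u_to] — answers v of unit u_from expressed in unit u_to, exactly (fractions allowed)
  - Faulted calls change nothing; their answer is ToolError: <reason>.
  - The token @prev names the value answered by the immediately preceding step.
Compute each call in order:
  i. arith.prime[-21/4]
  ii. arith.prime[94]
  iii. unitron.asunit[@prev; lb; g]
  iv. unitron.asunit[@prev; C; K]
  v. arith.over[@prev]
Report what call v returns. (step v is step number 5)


Answer: 4700000/2145541639

Derivation:
Do: prime[x=-21/4]
See: -21/4
Do: prime[x=94]
See: 94
Do: asunit[v=@prev; u_from=lb; u_to=g]
See: 2131884139/50000
Do: asunit[v=@prev; u_from=C; u_to=K]
See: 2145541639/50000
Do: over[x=@prev]
See: 4700000/2145541639


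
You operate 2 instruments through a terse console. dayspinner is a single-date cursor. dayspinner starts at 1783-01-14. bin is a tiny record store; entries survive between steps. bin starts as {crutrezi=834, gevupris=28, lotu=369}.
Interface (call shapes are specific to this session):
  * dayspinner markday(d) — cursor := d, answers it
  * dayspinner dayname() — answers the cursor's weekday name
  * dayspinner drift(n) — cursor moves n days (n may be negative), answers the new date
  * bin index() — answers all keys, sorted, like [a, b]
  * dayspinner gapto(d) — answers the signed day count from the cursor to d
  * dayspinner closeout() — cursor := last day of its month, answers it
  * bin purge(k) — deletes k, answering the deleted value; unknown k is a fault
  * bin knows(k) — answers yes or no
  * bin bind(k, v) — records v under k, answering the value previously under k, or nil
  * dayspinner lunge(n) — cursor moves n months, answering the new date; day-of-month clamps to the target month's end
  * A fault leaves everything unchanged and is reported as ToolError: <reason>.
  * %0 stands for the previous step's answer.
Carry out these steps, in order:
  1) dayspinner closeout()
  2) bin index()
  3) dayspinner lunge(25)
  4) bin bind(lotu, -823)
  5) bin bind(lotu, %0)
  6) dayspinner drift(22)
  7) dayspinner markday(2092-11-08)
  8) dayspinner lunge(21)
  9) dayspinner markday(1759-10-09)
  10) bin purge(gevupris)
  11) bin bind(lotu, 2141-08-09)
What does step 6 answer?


Next I call dayspinner closeout(): 1783-01-31.
Invoking bin index, → [crutrezi, gevupris, lotu].
I run dayspinner lunge using n: 25, and see 1785-02-28.
Now I run bin bind using k: lotu, v: -823, which returns 369.
Calling bin bind using k: lotu, v: %0, — result: -823.
Now I run dayspinner drift using n: 22, and observe 1785-03-22.
Then dayspinner markday using d: 2092-11-08, and get 2092-11-08.
I try dayspinner lunge using n: 21, which returns 2094-08-08.
I run dayspinner markday using d: 1759-10-09, giving 1759-10-09.
Invoking bin purge using k: gevupris: 28.
Using bin bind using k: lotu, v: 2141-08-09, giving 369.

Answer: 1785-03-22


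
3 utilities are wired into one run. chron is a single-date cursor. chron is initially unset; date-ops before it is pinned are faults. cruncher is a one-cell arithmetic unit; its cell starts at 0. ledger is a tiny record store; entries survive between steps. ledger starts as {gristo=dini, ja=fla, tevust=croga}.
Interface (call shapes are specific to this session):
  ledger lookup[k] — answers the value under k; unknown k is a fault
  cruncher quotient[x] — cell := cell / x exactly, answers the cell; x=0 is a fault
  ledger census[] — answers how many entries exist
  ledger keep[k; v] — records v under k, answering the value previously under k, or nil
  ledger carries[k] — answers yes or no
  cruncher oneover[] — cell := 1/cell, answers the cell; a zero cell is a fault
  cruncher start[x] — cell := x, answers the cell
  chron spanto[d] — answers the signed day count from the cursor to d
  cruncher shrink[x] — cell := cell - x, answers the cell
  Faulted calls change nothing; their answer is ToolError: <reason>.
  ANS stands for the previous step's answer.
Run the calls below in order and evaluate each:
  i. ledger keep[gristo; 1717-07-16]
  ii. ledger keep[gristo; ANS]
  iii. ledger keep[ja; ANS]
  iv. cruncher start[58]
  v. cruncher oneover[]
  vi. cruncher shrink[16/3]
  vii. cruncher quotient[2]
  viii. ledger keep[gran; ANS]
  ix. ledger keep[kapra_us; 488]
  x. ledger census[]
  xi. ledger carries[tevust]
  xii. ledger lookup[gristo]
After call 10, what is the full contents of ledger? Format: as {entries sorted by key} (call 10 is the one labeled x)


Answer: {gran=-925/348, gristo=dini, ja=1717-07-16, kapra_us=488, tevust=croga}

Derivation:
# ledger keep(k='gristo', v='1717-07-16') : dini
# ledger keep(k='gristo', v='ANS') : 1717-07-16
# ledger keep(k='ja', v='ANS') : fla
# cruncher start(x='58') : 58
# cruncher oneover() : 1/58
# cruncher shrink(x='16/3') : -925/174
# cruncher quotient(x='2') : -925/348
# ledger keep(k='gran', v='ANS') : nil
# ledger keep(k='kapra_us', v='488') : nil
# ledger census() : 5
# ledger carries(k='tevust') : yes
# ledger lookup(k='gristo') : dini


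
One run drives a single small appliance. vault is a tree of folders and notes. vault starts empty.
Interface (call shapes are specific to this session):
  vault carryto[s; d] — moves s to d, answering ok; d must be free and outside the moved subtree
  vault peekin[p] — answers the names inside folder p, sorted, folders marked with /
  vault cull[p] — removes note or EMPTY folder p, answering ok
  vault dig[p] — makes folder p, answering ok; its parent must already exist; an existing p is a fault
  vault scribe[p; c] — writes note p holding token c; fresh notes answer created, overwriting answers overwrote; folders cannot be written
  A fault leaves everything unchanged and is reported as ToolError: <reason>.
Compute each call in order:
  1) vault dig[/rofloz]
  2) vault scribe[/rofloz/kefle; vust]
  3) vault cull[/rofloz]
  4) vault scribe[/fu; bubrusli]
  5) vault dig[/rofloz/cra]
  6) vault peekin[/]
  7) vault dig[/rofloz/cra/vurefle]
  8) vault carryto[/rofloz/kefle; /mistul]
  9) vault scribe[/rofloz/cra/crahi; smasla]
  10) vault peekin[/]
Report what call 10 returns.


-> vault dig(p='/rofloz')
<- ok
-> vault scribe(p='/rofloz/kefle', c='vust')
<- created
-> vault cull(p='/rofloz')
<- ToolError: not empty
-> vault scribe(p='/fu', c='bubrusli')
<- created
-> vault dig(p='/rofloz/cra')
<- ok
-> vault peekin(p='/')
<- [fu, rofloz/]
-> vault dig(p='/rofloz/cra/vurefle')
<- ok
-> vault carryto(s='/rofloz/kefle', d='/mistul')
<- ok
-> vault scribe(p='/rofloz/cra/crahi', c='smasla')
<- created
-> vault peekin(p='/')
<- [fu, mistul, rofloz/]

Answer: [fu, mistul, rofloz/]


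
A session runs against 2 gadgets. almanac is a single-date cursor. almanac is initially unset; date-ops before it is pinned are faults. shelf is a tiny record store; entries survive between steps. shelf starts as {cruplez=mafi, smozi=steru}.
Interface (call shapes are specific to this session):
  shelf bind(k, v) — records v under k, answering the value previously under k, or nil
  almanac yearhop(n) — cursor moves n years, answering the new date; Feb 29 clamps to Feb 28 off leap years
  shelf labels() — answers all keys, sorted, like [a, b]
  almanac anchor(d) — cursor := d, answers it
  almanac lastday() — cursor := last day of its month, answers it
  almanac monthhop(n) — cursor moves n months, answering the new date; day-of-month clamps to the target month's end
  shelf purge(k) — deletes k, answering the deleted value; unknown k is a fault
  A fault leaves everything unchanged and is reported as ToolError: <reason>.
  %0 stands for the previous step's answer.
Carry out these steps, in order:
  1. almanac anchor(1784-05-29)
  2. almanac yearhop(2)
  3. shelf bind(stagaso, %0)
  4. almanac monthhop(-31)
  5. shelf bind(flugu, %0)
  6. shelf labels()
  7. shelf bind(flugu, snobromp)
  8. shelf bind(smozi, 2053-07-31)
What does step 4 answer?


Answer: 1783-10-29

Derivation:
;; 1. almanac anchor(d→1784-05-29) => 1784-05-29
;; 2. almanac yearhop(n→2) => 1786-05-29
;; 3. shelf bind(k→stagaso, v→%0) => nil
;; 4. almanac monthhop(n→-31) => 1783-10-29
;; 5. shelf bind(k→flugu, v→%0) => nil
;; 6. shelf labels() => [cruplez, flugu, smozi, stagaso]
;; 7. shelf bind(k→flugu, v→snobromp) => 1783-10-29
;; 8. shelf bind(k→smozi, v→2053-07-31) => steru


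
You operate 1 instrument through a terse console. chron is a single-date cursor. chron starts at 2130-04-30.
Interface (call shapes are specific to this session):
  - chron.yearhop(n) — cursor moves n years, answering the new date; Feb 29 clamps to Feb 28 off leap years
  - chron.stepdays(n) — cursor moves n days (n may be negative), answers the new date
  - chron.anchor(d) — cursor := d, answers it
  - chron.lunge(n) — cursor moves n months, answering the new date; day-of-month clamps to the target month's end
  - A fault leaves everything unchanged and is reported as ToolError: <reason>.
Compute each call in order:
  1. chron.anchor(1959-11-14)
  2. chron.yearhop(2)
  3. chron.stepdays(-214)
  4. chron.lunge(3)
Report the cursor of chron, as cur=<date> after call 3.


Answer: cur=1961-04-14

Derivation:
>>> chron.anchor 1959-11-14
[out] 1959-11-14
>>> chron.yearhop 2
[out] 1961-11-14
>>> chron.stepdays -214
[out] 1961-04-14
>>> chron.lunge 3
[out] 1961-07-14


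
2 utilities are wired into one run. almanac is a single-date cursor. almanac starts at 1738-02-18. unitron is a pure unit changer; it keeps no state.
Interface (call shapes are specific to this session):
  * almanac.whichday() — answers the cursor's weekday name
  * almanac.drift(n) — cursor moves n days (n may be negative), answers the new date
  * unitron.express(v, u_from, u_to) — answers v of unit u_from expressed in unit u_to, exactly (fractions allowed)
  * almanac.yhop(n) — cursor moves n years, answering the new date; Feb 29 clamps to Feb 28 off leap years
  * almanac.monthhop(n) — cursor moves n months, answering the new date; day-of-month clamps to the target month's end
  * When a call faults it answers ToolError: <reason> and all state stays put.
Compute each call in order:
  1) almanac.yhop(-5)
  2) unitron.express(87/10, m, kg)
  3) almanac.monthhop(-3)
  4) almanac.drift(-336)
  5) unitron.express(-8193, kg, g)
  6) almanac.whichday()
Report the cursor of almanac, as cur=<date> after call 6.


Answer: cur=1731-12-18

Derivation:
-- almanac.yhop(n=-5) == 1733-02-18
-- unitron.express(v=87/10, u_from=m, u_to=kg) == ToolError: incompatible units
-- almanac.monthhop(n=-3) == 1732-11-18
-- almanac.drift(n=-336) == 1731-12-18
-- unitron.express(v=-8193, u_from=kg, u_to=g) == -8193000
-- almanac.whichday() == Tuesday


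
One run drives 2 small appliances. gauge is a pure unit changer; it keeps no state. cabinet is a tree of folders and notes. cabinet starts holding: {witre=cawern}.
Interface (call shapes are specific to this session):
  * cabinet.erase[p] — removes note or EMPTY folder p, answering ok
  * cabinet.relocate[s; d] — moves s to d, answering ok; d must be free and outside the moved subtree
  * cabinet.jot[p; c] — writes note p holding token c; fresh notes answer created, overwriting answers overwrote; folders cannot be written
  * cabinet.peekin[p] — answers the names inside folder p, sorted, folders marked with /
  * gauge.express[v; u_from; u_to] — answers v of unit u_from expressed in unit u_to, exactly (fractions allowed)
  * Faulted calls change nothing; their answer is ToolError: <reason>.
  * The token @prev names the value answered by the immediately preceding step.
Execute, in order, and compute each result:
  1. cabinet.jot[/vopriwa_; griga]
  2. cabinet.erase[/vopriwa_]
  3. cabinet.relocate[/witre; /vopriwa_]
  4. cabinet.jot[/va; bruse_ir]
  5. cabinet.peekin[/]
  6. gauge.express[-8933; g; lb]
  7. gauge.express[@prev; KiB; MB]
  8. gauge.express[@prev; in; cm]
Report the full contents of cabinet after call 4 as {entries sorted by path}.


Answer: {va=bruse_ir, vopriwa_=cawern}

Derivation:
>> jot(p=/vopriwa_, c=griga)
<< created
>> erase(p=/vopriwa_)
<< ok
>> relocate(s=/witre, d=/vopriwa_)
<< ok
>> jot(p=/va, c=bruse_ir)
<< created
>> peekin(p=/)
<< [va, vopriwa_]
>> express(v=-8933, u_from=g, u_to=lb)
<< -893300000/45359237
>> express(v=@prev, u_from=KiB, u_to=MB)
<< -4573696/226796185
>> express(v=@prev, u_from=in, u_to=cm)
<< -290429696/5669904625


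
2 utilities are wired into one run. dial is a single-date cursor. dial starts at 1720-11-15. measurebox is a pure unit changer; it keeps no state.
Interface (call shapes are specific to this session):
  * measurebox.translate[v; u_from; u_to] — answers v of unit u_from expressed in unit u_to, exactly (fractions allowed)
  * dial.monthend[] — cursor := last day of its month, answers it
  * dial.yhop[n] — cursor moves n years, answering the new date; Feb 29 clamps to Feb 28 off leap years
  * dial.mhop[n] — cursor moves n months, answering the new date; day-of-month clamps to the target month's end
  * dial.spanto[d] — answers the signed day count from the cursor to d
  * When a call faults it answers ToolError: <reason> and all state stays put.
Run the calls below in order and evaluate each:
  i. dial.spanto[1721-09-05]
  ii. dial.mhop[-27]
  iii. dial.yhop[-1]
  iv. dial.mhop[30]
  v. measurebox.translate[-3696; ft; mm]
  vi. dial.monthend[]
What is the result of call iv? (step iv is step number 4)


Invoking dial.spanto with d=1721-09-05: 294.
I run dial.mhop with n=-27: 1718-08-15.
I try dial.yhop with n=-1, giving 1717-08-15.
Invoking dial.mhop with n=30, and see 1720-02-15.
Using measurebox.translate with v=-3696, u_from=ft, u_to=mm, which returns -5632704/5.
Using dial.monthend, yielding 1720-02-29.

Answer: 1720-02-15


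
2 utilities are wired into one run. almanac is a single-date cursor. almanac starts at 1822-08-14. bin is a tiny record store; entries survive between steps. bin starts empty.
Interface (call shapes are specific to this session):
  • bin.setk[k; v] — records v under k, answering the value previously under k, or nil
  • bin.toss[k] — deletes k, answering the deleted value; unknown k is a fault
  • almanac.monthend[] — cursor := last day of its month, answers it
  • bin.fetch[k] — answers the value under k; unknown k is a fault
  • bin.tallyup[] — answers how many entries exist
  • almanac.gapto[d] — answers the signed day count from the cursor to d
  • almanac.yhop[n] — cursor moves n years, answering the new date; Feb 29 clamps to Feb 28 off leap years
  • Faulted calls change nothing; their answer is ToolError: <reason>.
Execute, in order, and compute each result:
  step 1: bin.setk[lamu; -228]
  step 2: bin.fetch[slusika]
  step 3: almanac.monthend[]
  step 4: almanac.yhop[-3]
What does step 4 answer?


Answer: 1819-08-31

Derivation:
==> setk(k='lamu', v='-228')
<== nil
==> fetch(k='slusika')
<== ToolError: no such key slusika
==> monthend()
<== 1822-08-31
==> yhop(n='-3')
<== 1819-08-31


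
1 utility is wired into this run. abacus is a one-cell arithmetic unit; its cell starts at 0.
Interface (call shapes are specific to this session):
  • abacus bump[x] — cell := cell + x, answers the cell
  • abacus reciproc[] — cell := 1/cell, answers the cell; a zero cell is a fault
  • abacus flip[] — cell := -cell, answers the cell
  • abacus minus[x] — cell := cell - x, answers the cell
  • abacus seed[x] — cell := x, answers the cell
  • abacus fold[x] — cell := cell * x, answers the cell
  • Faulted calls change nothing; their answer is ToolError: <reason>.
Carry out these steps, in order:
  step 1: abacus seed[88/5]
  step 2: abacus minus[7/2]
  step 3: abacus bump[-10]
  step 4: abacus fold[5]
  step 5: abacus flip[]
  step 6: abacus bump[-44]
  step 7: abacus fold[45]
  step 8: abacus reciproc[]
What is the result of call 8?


Do: abacus seed[x: 88/5]
See: 88/5
Do: abacus minus[x: 7/2]
See: 141/10
Do: abacus bump[x: -10]
See: 41/10
Do: abacus fold[x: 5]
See: 41/2
Do: abacus flip[]
See: -41/2
Do: abacus bump[x: -44]
See: -129/2
Do: abacus fold[x: 45]
See: -5805/2
Do: abacus reciproc[]
See: -2/5805

Answer: -2/5805


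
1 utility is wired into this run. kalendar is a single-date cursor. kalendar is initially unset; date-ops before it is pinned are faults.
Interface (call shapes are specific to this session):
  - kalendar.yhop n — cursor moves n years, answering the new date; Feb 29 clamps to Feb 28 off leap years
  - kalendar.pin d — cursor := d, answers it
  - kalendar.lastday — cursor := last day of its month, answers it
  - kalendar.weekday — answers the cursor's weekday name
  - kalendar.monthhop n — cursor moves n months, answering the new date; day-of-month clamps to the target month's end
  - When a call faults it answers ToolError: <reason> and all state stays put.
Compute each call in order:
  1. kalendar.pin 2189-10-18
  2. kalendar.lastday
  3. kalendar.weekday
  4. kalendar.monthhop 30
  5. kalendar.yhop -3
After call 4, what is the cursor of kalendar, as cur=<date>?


! pin(2189-10-18) => 2189-10-18
! lastday() => 2189-10-31
! weekday() => Saturday
! monthhop(30) => 2192-04-30
! yhop(-3) => 2189-04-30

Answer: cur=2192-04-30


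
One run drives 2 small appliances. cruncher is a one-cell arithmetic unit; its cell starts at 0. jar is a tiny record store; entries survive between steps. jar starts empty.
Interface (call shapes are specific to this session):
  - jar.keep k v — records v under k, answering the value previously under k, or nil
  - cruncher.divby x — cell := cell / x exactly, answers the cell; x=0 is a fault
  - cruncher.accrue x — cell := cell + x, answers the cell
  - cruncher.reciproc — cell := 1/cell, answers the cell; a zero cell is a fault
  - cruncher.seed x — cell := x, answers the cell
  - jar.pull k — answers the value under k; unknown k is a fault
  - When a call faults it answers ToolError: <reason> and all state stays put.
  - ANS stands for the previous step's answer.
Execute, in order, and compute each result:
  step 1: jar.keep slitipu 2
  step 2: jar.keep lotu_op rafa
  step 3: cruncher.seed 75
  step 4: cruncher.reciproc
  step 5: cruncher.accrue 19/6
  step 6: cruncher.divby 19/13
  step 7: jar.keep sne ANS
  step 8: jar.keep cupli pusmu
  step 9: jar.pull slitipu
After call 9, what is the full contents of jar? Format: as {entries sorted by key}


[in] jar.keep k=slitipu v=2
= nil
[in] jar.keep k=lotu_op v=rafa
= nil
[in] cruncher.seed x=75
= 75
[in] cruncher.reciproc
= 1/75
[in] cruncher.accrue x=19/6
= 159/50
[in] cruncher.divby x=19/13
= 2067/950
[in] jar.keep k=sne v=ANS
= nil
[in] jar.keep k=cupli v=pusmu
= nil
[in] jar.pull k=slitipu
= 2

Answer: {cupli=pusmu, lotu_op=rafa, slitipu=2, sne=2067/950}


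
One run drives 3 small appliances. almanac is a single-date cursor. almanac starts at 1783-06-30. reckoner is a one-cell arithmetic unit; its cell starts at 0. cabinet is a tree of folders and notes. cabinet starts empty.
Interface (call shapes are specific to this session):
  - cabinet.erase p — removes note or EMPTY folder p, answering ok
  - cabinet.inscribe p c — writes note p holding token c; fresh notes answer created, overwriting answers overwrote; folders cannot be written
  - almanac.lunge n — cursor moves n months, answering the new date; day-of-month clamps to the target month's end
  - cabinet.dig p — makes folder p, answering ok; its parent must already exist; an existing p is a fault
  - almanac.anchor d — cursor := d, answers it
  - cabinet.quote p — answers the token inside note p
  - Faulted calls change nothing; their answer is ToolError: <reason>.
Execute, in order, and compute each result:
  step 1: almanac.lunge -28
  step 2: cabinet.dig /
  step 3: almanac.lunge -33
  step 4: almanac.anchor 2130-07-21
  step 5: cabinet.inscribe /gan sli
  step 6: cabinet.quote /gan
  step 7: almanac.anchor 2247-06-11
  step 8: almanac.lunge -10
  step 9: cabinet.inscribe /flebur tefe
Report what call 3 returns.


Answer: 1778-05-28

Derivation:
Do: lunge[-28]
See: 1781-02-28
Do: dig[/]
See: ToolError: exists
Do: lunge[-33]
See: 1778-05-28
Do: anchor[2130-07-21]
See: 2130-07-21
Do: inscribe[/gan; sli]
See: created
Do: quote[/gan]
See: sli
Do: anchor[2247-06-11]
See: 2247-06-11
Do: lunge[-10]
See: 2246-08-11
Do: inscribe[/flebur; tefe]
See: created


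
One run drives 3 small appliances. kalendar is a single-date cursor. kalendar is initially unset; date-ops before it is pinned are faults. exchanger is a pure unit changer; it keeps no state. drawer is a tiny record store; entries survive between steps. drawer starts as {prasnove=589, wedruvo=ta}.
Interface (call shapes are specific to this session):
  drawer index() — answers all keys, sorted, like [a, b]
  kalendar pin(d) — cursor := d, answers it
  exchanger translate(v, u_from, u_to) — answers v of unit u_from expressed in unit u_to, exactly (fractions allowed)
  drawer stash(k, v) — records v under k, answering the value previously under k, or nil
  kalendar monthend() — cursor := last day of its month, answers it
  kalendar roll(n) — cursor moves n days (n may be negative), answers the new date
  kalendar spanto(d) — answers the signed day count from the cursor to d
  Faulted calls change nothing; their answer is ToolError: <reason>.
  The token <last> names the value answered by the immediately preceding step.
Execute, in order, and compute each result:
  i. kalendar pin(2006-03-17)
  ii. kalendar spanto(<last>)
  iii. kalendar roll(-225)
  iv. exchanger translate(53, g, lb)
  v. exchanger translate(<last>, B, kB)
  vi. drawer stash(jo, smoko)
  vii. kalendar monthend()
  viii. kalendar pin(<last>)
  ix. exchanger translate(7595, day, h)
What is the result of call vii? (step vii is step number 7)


Answer: 2005-08-31

Derivation:
Act: kalendar pin[2006-03-17]
Obs: 2006-03-17
Act: kalendar spanto[<last>]
Obs: 0
Act: kalendar roll[-225]
Obs: 2005-08-04
Act: exchanger translate[53; g; lb]
Obs: 5300000/45359237
Act: exchanger translate[<last>; B; kB]
Obs: 5300/45359237
Act: drawer stash[jo; smoko]
Obs: nil
Act: kalendar monthend[]
Obs: 2005-08-31
Act: kalendar pin[<last>]
Obs: 2005-08-31
Act: exchanger translate[7595; day; h]
Obs: 182280


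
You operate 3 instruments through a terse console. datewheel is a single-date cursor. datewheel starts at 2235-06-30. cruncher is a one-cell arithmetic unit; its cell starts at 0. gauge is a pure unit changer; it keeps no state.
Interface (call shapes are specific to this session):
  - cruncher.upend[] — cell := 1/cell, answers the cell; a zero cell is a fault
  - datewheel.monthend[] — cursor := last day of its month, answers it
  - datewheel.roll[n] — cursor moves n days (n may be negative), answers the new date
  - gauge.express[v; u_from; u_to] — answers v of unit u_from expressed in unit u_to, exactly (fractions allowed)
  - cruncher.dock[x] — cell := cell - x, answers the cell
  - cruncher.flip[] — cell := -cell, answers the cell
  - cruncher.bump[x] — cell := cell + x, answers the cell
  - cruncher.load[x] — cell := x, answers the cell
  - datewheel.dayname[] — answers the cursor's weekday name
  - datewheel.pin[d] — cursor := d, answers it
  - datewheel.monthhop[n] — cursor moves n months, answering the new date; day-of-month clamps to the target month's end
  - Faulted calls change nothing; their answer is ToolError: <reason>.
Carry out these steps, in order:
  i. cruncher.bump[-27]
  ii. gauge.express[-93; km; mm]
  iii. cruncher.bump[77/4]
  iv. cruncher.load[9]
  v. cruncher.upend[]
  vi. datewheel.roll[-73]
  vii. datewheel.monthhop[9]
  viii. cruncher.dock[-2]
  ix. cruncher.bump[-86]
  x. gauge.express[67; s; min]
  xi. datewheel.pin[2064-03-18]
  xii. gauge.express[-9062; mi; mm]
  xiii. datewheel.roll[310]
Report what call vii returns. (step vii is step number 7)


! 1. cruncher.bump(x='-27') == -27
! 2. gauge.express(v='-93', u_from='km', u_to='mm') == -93000000
! 3. cruncher.bump(x='77/4') == -31/4
! 4. cruncher.load(x='9') == 9
! 5. cruncher.upend() == 1/9
! 6. datewheel.roll(n='-73') == 2235-04-18
! 7. datewheel.monthhop(n='9') == 2236-01-18
! 8. cruncher.dock(x='-2') == 19/9
! 9. cruncher.bump(x='-86') == -755/9
! 10. gauge.express(v='67', u_from='s', u_to='min') == 67/60
! 11. datewheel.pin(d='2064-03-18') == 2064-03-18
! 12. gauge.express(v='-9062', u_from='mi', u_to='mm') == -14583875328
! 13. datewheel.roll(n='310') == 2065-01-22

Answer: 2236-01-18


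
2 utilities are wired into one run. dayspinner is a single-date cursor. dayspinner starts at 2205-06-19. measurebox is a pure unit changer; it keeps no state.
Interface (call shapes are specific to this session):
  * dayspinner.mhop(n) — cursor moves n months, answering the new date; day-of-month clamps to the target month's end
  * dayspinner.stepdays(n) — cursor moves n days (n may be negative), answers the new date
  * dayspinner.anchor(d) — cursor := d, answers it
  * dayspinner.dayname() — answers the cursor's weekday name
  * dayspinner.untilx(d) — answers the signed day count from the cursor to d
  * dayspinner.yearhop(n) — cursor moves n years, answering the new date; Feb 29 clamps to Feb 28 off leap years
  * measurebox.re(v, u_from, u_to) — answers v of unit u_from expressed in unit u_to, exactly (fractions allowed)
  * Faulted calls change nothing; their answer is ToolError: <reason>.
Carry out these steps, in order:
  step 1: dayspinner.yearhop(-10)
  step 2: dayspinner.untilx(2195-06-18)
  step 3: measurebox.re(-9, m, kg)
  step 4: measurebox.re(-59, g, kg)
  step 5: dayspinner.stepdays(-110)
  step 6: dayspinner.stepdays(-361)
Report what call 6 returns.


Calling dayspinner.yearhop with n=-10, giving 2195-06-19.
Invoking dayspinner.untilx with d=2195-06-18, which returns -1.
Using measurebox.re with v=-9, u_from=m, u_to=kg, which returns ToolError: incompatible units.
Next I call measurebox.re with v=-59, u_from=g, u_to=kg: -59/1000.
I try dayspinner.stepdays with n=-110, and get 2195-03-01.
Now I run dayspinner.stepdays with n=-361, and see 2194-03-05.

Answer: 2194-03-05


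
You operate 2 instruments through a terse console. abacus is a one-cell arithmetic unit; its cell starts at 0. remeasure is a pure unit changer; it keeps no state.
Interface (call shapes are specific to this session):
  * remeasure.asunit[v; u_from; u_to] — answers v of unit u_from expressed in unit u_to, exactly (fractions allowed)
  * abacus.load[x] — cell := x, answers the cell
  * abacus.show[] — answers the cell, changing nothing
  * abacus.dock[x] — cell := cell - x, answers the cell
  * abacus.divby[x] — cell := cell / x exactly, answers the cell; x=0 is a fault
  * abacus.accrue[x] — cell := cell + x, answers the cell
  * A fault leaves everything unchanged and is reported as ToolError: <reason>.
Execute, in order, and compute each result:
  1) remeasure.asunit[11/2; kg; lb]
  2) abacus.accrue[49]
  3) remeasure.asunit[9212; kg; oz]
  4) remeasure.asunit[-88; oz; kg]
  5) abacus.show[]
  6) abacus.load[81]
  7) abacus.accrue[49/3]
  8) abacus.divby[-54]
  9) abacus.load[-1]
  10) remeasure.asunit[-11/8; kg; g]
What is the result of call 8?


# asunit(v: 11/2, u_from: kg, u_to: lb) => 50000000/4123567
# accrue(x: 49) => 49
# asunit(v: 9212, u_from: kg, u_to: oz) => 2105600000000/6479891
# asunit(v: -88, u_from: oz, u_to: kg) => -498951607/200000000
# show() => 49
# load(x: 81) => 81
# accrue(x: 49/3) => 292/3
# divby(x: -54) => -146/81
# load(x: -1) => -1
# asunit(v: -11/8, u_from: kg, u_to: g) => -1375

Answer: -146/81


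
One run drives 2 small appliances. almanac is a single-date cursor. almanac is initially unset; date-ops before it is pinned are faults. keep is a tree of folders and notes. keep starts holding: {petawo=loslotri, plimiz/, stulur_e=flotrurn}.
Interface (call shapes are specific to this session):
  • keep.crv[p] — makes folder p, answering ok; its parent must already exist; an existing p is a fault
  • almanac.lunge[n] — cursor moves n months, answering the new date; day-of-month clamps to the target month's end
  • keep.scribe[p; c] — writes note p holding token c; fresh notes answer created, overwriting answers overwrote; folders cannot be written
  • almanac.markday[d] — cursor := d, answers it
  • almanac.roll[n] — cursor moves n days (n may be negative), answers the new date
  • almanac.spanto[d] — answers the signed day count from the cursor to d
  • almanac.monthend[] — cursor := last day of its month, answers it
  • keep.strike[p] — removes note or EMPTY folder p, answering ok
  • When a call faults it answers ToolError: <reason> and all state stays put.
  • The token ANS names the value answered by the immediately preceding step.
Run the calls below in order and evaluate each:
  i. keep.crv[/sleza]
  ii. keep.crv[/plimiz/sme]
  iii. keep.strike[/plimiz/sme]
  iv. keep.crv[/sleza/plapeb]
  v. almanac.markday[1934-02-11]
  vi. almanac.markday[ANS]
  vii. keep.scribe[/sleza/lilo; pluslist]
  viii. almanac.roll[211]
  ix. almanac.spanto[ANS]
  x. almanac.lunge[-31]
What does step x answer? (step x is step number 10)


Answer: 1932-02-10

Derivation:
Next I call crv using p: /sleza: ok.
Invoking crv using p: /plimiz/sme, → ok.
Next I call strike using p: /plimiz/sme: ok.
Then crv using p: /sleza/plapeb, giving ok.
Now I run markday using d: 1934-02-11, and observe 1934-02-11.
Invoking markday using d: ANS, → 1934-02-11.
I use scribe using p: /sleza/lilo, c: pluslist, → created.
Invoking roll using n: 211, — result: 1934-09-10.
Using spanto using d: ANS, and get 0.
Next I call lunge using n: -31, yielding 1932-02-10.


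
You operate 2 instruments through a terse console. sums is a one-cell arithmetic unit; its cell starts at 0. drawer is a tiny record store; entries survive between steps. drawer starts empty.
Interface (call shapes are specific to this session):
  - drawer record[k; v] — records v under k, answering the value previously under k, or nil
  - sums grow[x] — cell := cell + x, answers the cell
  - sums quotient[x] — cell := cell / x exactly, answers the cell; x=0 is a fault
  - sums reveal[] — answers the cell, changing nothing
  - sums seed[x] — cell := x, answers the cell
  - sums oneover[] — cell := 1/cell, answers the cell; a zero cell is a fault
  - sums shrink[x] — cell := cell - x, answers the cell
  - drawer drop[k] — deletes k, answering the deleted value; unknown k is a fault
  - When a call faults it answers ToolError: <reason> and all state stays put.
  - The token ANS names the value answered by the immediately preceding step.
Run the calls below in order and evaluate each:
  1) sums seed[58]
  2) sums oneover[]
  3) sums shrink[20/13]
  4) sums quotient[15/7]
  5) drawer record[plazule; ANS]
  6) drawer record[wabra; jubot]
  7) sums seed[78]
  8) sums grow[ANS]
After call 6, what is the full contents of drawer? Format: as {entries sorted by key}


Answer: {plazule=-8029/11310, wabra=jubot}

Derivation:
$ sums seed x='58'
  58
$ sums oneover
  1/58
$ sums shrink x='20/13'
  -1147/754
$ sums quotient x='15/7'
  -8029/11310
$ drawer record k='plazule' v='ANS'
  nil
$ drawer record k='wabra' v='jubot'
  nil
$ sums seed x='78'
  78
$ sums grow x='ANS'
  156


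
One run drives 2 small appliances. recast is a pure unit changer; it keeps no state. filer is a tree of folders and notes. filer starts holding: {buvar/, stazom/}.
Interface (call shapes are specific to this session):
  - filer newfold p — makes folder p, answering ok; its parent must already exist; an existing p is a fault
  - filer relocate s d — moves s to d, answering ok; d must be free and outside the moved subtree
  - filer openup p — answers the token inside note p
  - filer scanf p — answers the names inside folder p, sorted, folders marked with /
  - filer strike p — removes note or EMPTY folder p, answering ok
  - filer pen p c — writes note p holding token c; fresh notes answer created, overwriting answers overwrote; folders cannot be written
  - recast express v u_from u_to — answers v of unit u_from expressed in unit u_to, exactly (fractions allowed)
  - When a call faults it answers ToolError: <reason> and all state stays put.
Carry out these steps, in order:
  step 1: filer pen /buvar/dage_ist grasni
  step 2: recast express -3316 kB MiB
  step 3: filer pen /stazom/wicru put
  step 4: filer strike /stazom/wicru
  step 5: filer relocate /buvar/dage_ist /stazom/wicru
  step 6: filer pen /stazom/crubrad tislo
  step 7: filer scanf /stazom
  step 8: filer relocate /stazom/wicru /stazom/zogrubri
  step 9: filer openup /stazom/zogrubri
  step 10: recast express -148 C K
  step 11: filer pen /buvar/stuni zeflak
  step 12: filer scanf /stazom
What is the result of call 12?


Answer: [crubrad, zogrubri]

Derivation:
Act: filer pen[p→/buvar/dage_ist; c→grasni]
Obs: created
Act: recast express[v→-3316; u_from→kB; u_to→MiB]
Obs: -103625/32768
Act: filer pen[p→/stazom/wicru; c→put]
Obs: created
Act: filer strike[p→/stazom/wicru]
Obs: ok
Act: filer relocate[s→/buvar/dage_ist; d→/stazom/wicru]
Obs: ok
Act: filer pen[p→/stazom/crubrad; c→tislo]
Obs: created
Act: filer scanf[p→/stazom]
Obs: [crubrad, wicru]
Act: filer relocate[s→/stazom/wicru; d→/stazom/zogrubri]
Obs: ok
Act: filer openup[p→/stazom/zogrubri]
Obs: grasni
Act: recast express[v→-148; u_from→C; u_to→K]
Obs: 2503/20
Act: filer pen[p→/buvar/stuni; c→zeflak]
Obs: created
Act: filer scanf[p→/stazom]
Obs: [crubrad, zogrubri]


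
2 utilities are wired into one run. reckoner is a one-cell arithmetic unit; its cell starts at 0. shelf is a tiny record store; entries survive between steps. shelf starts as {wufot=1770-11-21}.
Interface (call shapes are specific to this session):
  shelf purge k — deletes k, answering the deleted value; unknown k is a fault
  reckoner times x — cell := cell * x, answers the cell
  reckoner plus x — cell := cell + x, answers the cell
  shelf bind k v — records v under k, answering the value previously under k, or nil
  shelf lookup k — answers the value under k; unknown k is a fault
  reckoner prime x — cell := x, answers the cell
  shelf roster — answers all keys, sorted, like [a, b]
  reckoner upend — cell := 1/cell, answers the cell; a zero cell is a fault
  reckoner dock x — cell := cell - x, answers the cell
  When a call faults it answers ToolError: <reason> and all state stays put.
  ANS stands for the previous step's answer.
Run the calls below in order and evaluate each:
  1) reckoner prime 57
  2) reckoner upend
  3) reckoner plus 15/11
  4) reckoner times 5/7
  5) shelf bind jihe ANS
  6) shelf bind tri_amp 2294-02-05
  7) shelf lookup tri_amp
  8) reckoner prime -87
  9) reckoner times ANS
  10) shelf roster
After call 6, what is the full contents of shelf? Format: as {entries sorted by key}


[in] reckoner prime x=57
:: 57
[in] reckoner upend
:: 1/57
[in] reckoner plus x=15/11
:: 866/627
[in] reckoner times x=5/7
:: 4330/4389
[in] shelf bind k=jihe v=ANS
:: nil
[in] shelf bind k=tri_amp v=2294-02-05
:: nil
[in] shelf lookup k=tri_amp
:: 2294-02-05
[in] reckoner prime x=-87
:: -87
[in] reckoner times x=ANS
:: 7569
[in] shelf roster
:: [jihe, tri_amp, wufot]

Answer: {jihe=4330/4389, tri_amp=2294-02-05, wufot=1770-11-21}


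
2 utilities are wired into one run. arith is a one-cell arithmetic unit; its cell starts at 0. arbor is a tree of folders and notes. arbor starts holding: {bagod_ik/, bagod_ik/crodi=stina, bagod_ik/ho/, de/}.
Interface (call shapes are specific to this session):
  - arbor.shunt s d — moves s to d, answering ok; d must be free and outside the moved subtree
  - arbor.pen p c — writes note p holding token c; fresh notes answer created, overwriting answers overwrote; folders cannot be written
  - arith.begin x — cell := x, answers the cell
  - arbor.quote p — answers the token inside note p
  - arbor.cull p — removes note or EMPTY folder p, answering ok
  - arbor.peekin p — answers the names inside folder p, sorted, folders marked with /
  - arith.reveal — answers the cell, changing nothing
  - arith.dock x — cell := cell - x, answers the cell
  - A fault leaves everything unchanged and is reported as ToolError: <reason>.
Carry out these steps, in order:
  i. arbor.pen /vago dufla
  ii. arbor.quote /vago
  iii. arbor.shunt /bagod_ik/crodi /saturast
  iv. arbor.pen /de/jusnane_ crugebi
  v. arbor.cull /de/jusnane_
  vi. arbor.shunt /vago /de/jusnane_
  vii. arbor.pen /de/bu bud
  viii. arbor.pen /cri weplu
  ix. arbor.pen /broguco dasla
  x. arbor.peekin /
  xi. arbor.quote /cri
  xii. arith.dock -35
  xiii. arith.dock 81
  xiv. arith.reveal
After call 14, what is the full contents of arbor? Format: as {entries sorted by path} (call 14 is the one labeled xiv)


-> arbor.pen(/vago, dufla)
<- created
-> arbor.quote(/vago)
<- dufla
-> arbor.shunt(/bagod_ik/crodi, /saturast)
<- ok
-> arbor.pen(/de/jusnane_, crugebi)
<- created
-> arbor.cull(/de/jusnane_)
<- ok
-> arbor.shunt(/vago, /de/jusnane_)
<- ok
-> arbor.pen(/de/bu, bud)
<- created
-> arbor.pen(/cri, weplu)
<- created
-> arbor.pen(/broguco, dasla)
<- created
-> arbor.peekin(/)
<- [bagod_ik/, broguco, cri, de/, saturast]
-> arbor.quote(/cri)
<- weplu
-> arith.dock(-35)
<- 35
-> arith.dock(81)
<- -46
-> arith.reveal()
<- -46

Answer: {bagod_ik/, bagod_ik/ho/, broguco=dasla, cri=weplu, de/, de/bu=bud, de/jusnane_=dufla, saturast=stina}


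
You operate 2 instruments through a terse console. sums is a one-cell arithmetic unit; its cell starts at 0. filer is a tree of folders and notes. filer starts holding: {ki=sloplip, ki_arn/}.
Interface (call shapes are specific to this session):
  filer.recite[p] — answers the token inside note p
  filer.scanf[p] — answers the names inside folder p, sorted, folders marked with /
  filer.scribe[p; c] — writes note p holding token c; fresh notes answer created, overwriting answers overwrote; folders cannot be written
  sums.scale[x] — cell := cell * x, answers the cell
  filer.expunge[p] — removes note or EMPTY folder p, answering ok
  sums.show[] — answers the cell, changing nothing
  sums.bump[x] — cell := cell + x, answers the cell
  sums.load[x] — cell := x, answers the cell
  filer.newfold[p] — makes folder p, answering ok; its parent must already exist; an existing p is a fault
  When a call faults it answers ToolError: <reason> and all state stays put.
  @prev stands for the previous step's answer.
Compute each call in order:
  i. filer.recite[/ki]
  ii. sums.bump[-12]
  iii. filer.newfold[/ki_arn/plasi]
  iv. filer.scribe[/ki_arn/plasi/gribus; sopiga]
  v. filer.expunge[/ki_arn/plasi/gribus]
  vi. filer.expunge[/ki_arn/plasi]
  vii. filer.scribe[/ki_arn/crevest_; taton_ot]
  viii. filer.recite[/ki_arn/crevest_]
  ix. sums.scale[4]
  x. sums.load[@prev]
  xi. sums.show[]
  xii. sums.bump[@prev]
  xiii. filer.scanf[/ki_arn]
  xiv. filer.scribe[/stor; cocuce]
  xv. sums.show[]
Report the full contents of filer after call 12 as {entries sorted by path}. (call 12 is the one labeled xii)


;; 1. filer.recite(p='/ki') ~> sloplip
;; 2. sums.bump(x='-12') ~> -12
;; 3. filer.newfold(p='/ki_arn/plasi') ~> ok
;; 4. filer.scribe(p='/ki_arn/plasi/gribus', c='sopiga') ~> created
;; 5. filer.expunge(p='/ki_arn/plasi/gribus') ~> ok
;; 6. filer.expunge(p='/ki_arn/plasi') ~> ok
;; 7. filer.scribe(p='/ki_arn/crevest_', c='taton_ot') ~> created
;; 8. filer.recite(p='/ki_arn/crevest_') ~> taton_ot
;; 9. sums.scale(x='4') ~> -48
;; 10. sums.load(x='@prev') ~> -48
;; 11. sums.show() ~> -48
;; 12. sums.bump(x='@prev') ~> -96
;; 13. filer.scanf(p='/ki_arn') ~> [crevest_]
;; 14. filer.scribe(p='/stor', c='cocuce') ~> created
;; 15. sums.show() ~> -96

Answer: {ki=sloplip, ki_arn/, ki_arn/crevest_=taton_ot}


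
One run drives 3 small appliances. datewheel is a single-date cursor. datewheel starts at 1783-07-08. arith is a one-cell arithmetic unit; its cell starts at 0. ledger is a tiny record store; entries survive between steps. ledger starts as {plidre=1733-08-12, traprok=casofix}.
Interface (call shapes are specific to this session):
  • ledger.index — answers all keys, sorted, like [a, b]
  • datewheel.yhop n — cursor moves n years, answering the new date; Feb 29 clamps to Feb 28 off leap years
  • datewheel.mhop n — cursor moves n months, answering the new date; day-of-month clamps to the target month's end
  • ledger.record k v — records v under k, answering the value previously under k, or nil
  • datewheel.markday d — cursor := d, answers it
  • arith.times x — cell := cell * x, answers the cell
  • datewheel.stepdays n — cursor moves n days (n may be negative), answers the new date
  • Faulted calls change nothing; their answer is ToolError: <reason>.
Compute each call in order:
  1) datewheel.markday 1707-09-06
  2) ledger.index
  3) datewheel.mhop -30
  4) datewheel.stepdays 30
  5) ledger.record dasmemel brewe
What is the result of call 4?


Step: datewheel.markday[1707-09-06]
Result: 1707-09-06
Step: ledger.index[]
Result: [plidre, traprok]
Step: datewheel.mhop[-30]
Result: 1705-03-06
Step: datewheel.stepdays[30]
Result: 1705-04-05
Step: ledger.record[dasmemel; brewe]
Result: nil

Answer: 1705-04-05
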